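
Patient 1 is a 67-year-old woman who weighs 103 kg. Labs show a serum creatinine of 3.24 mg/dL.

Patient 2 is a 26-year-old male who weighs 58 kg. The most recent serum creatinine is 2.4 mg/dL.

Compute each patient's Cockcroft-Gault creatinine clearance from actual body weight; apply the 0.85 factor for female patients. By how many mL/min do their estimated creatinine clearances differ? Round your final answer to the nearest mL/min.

Patient 1: CrCl = (140 − 67) × 103 / (72 × 3.24) × 0.85 = 7519.0 / 233.28 × 0.85 ≈ 27.4 mL/min
Patient 2: CrCl = (140 − 26) × 58 / (72 × 2.4) = 6612.0 / 172.80 ≈ 38.3 mL/min
|27.4 − 38.3| = 10.9 mL/min

11 mL/min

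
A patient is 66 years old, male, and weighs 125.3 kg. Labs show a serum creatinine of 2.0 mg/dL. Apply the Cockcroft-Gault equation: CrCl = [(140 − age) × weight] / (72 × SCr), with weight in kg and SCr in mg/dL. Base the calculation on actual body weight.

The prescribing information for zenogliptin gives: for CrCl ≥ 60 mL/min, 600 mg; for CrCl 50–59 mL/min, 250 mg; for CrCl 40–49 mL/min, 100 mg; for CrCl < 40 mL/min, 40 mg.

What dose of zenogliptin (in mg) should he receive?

CrCl = (140 − 66) × 125.3 / (72 × 2) = 9272.2 / 144.00 ≈ 64.4 mL/min
CrCl ≈ 64 mL/min → bracket ≥ 60 mL/min.
Dose for this bracket: 600 mg.

600 mg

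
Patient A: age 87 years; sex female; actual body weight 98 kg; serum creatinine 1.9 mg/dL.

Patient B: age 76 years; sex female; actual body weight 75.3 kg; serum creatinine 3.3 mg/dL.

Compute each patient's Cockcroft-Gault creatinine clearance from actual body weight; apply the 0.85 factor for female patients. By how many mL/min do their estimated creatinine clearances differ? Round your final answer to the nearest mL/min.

15 mL/min

Patient A: CrCl = (140 − 87) × 98 / (72 × 1.9) × 0.85 = 5194.0 / 136.80 × 0.85 ≈ 32.3 mL/min
Patient B: CrCl = (140 − 76) × 75.3 / (72 × 3.3) × 0.85 = 4819.2 / 237.60 × 0.85 ≈ 17.2 mL/min
|32.3 − 17.2| = 15.1 mL/min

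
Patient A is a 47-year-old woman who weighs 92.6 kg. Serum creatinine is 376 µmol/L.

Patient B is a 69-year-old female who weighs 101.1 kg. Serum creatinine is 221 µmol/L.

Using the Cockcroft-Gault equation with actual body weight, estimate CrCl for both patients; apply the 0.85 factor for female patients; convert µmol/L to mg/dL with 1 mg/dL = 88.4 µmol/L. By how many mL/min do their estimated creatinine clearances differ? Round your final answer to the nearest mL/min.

Patient A: SCr = 376 / 88.4 = 4.253 mg/dL
Patient A: CrCl = (140 − 47) × 92.6 / (72 × 4.253) × 0.85 = 8611.8 / 306.22 × 0.85 ≈ 23.9 mL/min
Patient B: SCr = 221 / 88.4 = 2.5 mg/dL
Patient B: CrCl = (140 − 69) × 101.1 / (72 × 2.5) × 0.85 = 7178.1 / 180.00 × 0.85 ≈ 33.9 mL/min
|23.9 − 33.9| = 10.0 mL/min

10 mL/min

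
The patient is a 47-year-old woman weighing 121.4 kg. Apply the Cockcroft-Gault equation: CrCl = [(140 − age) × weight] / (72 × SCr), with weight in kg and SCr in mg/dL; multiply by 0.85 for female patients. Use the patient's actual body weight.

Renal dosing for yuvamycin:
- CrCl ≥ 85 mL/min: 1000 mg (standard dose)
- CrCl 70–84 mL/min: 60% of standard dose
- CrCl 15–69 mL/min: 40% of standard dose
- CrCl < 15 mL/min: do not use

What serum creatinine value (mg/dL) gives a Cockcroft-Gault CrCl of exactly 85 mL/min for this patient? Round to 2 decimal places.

1.57 mg/dL

Standard dose requires CrCl ≥ 85 mL/min.
Set (140 − 47) × 121.4 × 0.85 / (72 × SCr) = 85
SCr = (140 − 47) × 121.4 × 0.85 / (72 × 85) = 1.568 mg/dL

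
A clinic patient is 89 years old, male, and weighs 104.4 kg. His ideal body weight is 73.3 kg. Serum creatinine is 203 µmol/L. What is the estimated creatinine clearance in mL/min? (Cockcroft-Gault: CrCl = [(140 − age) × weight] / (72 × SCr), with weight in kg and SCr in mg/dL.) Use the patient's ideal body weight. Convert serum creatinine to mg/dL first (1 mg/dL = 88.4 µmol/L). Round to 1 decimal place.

SCr = 203 / 88.4 = 2.296 mg/dL
CrCl = (140 − 89) × 73.3 / (72 × 2.296) = 3738.3 / 165.31 ≈ 22.6 mL/min

22.6 mL/min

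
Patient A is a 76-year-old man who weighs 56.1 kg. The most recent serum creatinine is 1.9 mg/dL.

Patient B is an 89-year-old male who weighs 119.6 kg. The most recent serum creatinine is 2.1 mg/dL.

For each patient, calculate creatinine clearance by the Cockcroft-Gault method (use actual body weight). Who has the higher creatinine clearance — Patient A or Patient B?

Patient B

Patient A: CrCl = (140 − 76) × 56.1 / (72 × 1.9) = 3590.4 / 136.80 ≈ 26.2 mL/min
Patient B: CrCl = (140 − 89) × 119.6 / (72 × 2.1) = 6099.6 / 151.20 ≈ 40.3 mL/min
26.2 vs 40.3 mL/min → Patient B is higher.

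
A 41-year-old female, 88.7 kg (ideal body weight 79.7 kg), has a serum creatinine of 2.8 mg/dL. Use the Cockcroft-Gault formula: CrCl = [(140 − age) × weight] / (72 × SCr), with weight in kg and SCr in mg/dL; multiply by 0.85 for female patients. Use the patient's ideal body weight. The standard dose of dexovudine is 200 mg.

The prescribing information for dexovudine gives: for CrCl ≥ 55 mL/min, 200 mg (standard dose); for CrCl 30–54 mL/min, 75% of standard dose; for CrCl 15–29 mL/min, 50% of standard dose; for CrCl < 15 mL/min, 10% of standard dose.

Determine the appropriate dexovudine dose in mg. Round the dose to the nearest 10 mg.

150 mg

CrCl = (140 − 41) × 79.7 / (72 × 2.8) × 0.85 = 7890.3 / 201.60 × 0.85 ≈ 33.3 mL/min
CrCl ≈ 33 mL/min → bracket 30–54 mL/min.
75% of 200 mg = 150 mg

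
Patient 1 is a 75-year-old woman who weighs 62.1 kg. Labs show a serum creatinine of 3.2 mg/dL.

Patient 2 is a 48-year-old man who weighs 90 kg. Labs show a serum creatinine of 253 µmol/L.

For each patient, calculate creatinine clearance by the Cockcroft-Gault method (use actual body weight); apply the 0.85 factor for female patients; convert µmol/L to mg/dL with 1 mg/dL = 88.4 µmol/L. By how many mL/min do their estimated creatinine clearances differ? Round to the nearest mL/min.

Patient 1: CrCl = (140 − 75) × 62.1 / (72 × 3.2) × 0.85 = 4036.5 / 230.40 × 0.85 ≈ 14.9 mL/min
Patient 2: SCr = 253 / 88.4 = 2.862 mg/dL
Patient 2: CrCl = (140 − 48) × 90 / (72 × 2.862) = 8280.0 / 206.06 ≈ 40.2 mL/min
|14.9 − 40.2| = 25.3 mL/min

25 mL/min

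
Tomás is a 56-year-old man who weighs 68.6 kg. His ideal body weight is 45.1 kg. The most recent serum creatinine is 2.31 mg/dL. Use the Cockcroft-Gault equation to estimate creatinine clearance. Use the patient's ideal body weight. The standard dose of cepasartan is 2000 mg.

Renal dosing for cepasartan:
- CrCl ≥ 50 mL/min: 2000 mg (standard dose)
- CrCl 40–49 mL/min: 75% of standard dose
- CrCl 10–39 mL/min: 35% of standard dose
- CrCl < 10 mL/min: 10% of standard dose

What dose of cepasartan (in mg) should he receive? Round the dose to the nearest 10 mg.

700 mg

CrCl = (140 − 56) × 45.1 / (72 × 2.31) = 3788.4 / 166.32 ≈ 22.8 mL/min
CrCl ≈ 23 mL/min → bracket 10–39 mL/min.
35% of 2000 mg = 700 mg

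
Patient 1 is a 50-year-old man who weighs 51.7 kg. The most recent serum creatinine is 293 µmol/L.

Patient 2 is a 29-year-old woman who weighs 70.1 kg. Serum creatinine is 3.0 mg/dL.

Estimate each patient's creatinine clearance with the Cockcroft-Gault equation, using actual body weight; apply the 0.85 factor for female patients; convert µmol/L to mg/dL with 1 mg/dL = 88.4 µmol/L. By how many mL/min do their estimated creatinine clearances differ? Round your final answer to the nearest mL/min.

Patient 1: SCr = 293 / 88.4 = 3.314 mg/dL
Patient 1: CrCl = (140 − 50) × 51.7 / (72 × 3.314) = 4653.0 / 238.61 ≈ 19.5 mL/min
Patient 2: CrCl = (140 − 29) × 70.1 / (72 × 3) × 0.85 = 7781.1 / 216.00 × 0.85 ≈ 30.6 mL/min
|19.5 − 30.6| = 11.1 mL/min

11 mL/min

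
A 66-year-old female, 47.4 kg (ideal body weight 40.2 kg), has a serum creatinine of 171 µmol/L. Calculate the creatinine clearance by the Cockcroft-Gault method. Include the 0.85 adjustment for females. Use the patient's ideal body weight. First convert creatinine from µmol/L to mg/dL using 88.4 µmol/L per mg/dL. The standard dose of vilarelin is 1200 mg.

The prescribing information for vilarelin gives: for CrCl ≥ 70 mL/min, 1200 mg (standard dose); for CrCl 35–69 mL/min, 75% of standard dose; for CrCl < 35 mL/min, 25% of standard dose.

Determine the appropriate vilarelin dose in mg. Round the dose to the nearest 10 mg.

300 mg

SCr = 171 / 88.4 = 1.934 mg/dL
CrCl = (140 − 66) × 40.2 / (72 × 1.934) × 0.85 = 2974.8 / 139.25 × 0.85 ≈ 18.2 mL/min
CrCl ≈ 18 mL/min → bracket < 35 mL/min.
25% of 1200 mg = 300 mg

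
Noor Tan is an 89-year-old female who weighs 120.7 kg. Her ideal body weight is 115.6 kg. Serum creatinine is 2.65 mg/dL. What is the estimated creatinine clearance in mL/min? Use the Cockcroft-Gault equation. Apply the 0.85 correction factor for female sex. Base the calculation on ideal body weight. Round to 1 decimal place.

CrCl = (140 − 89) × 115.6 / (72 × 2.65) × 0.85 = 5895.6 / 190.80 × 0.85 ≈ 26.3 mL/min

26.3 mL/min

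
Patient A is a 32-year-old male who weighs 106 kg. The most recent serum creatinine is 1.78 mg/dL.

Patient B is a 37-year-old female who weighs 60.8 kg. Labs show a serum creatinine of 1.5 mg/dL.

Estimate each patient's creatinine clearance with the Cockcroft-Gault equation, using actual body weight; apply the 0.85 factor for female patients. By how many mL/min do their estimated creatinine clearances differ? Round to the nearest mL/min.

40 mL/min

Patient A: CrCl = (140 − 32) × 106 / (72 × 1.78) = 11448.0 / 128.16 ≈ 89.3 mL/min
Patient B: CrCl = (140 − 37) × 60.8 / (72 × 1.5) × 0.85 = 6262.4 / 108.00 × 0.85 ≈ 49.3 mL/min
|89.3 − 49.3| = 40.0 mL/min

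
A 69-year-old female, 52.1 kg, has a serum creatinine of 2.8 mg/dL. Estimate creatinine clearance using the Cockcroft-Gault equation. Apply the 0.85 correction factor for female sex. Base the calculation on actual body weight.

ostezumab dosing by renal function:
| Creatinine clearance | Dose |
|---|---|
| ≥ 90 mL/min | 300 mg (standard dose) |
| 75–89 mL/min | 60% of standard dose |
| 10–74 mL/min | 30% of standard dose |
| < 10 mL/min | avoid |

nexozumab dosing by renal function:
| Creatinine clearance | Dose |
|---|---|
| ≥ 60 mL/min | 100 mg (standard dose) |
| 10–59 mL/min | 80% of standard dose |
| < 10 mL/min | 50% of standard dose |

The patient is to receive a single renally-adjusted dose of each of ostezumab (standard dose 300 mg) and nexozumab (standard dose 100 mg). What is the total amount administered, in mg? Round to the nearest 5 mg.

170 mg

CrCl = (140 − 69) × 52.1 / (72 × 2.8) × 0.85 = 3699.1 / 201.60 × 0.85 ≈ 15.6 mL/min
CrCl ≈ 16 mL/min.
ostezumab: 10–74 mL/min → 30% of 300 mg = 90 mg.
nexozumab: 10–59 mL/min → 80% of 100 mg = 80 mg.
Total = 90 + 80 = 170 mg.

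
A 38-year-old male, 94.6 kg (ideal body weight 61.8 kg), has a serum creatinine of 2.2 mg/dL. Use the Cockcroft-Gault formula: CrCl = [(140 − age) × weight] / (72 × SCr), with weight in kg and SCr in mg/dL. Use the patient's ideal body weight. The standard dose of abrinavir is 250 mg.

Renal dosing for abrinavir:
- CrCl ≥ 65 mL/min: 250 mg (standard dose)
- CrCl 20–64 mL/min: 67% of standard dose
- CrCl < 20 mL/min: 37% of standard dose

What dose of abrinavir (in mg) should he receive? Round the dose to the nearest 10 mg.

CrCl = (140 − 38) × 61.8 / (72 × 2.2) = 6303.6 / 158.40 ≈ 39.8 mL/min
CrCl ≈ 40 mL/min → bracket 20–64 mL/min.
67% of 250 mg = 167.5 mg → 170 mg

170 mg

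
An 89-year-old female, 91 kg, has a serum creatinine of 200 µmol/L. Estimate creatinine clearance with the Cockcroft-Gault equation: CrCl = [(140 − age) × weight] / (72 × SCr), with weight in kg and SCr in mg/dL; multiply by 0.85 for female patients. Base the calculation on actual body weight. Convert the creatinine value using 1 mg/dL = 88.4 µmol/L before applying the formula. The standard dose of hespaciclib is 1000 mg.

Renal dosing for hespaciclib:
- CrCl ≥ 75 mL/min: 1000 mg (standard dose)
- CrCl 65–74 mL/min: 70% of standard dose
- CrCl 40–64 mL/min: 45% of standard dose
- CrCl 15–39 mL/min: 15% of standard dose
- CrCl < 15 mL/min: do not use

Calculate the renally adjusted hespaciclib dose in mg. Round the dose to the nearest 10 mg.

SCr = 200 / 88.4 = 2.262 mg/dL
CrCl = (140 − 89) × 91 / (72 × 2.262) × 0.85 = 4641.0 / 162.86 × 0.85 ≈ 24.2 mL/min
CrCl ≈ 24 mL/min → bracket 15–39 mL/min.
15% of 1000 mg = 150 mg

150 mg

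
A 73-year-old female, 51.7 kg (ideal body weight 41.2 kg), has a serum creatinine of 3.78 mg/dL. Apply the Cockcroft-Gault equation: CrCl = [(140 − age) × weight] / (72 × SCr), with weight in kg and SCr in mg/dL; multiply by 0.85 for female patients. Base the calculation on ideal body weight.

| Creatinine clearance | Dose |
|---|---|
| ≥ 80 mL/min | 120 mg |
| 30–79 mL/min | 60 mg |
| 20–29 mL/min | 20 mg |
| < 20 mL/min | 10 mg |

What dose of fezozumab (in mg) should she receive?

10 mg

CrCl = (140 − 73) × 41.2 / (72 × 3.78) × 0.85 = 2760.4 / 272.16 × 0.85 ≈ 8.6 mL/min
CrCl ≈ 9 mL/min → bracket < 20 mL/min.
Dose for this bracket: 10 mg.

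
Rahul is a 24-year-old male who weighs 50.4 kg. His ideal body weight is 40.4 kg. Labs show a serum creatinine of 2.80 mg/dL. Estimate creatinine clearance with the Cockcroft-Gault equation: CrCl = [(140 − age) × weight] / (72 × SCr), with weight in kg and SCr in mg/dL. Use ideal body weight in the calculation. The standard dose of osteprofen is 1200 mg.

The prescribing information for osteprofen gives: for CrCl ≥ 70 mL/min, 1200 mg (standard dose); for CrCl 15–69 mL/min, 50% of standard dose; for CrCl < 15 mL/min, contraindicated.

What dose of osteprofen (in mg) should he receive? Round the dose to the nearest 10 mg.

CrCl = (140 − 24) × 40.4 / (72 × 2.8) = 4686.4 / 201.60 ≈ 23.2 mL/min
CrCl ≈ 23 mL/min → bracket 15–69 mL/min.
50% of 1200 mg = 600 mg

600 mg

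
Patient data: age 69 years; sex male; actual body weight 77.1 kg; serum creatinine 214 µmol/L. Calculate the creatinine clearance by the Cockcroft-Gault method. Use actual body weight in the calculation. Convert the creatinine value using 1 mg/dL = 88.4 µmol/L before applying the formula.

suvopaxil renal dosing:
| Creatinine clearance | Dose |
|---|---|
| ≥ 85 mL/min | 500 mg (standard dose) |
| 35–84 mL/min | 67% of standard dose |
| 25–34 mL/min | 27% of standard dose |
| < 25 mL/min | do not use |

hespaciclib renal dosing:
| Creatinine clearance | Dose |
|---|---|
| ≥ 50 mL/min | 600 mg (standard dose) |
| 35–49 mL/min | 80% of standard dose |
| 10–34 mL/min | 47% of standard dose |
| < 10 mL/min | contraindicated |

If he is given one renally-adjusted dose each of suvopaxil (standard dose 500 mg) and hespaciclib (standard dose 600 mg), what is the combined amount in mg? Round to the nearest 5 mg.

415 mg

SCr = 214 / 88.4 = 2.421 mg/dL
CrCl = (140 − 69) × 77.1 / (72 × 2.421) = 5474.1 / 174.31 ≈ 31.4 mL/min
CrCl ≈ 31 mL/min.
suvopaxil: 25–34 mL/min → 27% of 500 mg = 135 mg.
hespaciclib: 10–34 mL/min → 47% of 600 mg = 282 mg.
Total = 135 + 282 = 417 mg.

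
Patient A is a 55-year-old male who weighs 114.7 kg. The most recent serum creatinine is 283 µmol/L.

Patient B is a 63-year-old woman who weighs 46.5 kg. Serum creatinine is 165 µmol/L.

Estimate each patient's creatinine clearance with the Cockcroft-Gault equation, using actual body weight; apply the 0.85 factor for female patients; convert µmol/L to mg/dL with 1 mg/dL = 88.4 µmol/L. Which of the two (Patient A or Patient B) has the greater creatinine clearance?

Patient A: SCr = 283 / 88.4 = 3.201 mg/dL
Patient A: CrCl = (140 − 55) × 114.7 / (72 × 3.201) = 9749.5 / 230.47 ≈ 42.3 mL/min
Patient B: SCr = 165 / 88.4 = 1.867 mg/dL
Patient B: CrCl = (140 − 63) × 46.5 / (72 × 1.867) × 0.85 = 3580.5 / 134.42 × 0.85 ≈ 22.6 mL/min
42.3 vs 22.6 mL/min → Patient A is higher.

Patient A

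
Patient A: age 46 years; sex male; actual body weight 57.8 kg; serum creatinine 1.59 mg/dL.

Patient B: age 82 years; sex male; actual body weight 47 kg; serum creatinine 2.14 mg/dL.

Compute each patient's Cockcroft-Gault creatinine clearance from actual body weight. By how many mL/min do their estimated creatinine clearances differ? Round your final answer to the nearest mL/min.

Patient A: CrCl = (140 − 46) × 57.8 / (72 × 1.59) = 5433.2 / 114.48 ≈ 47.5 mL/min
Patient B: CrCl = (140 − 82) × 47 / (72 × 2.14) = 2726.0 / 154.08 ≈ 17.7 mL/min
|47.5 − 17.7| = 29.8 mL/min

30 mL/min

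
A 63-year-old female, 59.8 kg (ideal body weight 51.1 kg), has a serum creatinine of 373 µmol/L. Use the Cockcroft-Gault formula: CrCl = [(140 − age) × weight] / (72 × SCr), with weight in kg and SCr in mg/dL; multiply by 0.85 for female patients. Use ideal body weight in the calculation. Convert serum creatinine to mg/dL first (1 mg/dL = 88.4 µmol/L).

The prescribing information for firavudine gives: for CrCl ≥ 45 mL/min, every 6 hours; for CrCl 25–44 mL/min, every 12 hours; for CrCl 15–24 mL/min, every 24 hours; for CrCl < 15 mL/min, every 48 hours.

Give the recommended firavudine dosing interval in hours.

SCr = 373 / 88.4 = 4.219 mg/dL
CrCl = (140 − 63) × 51.1 / (72 × 4.219) × 0.85 = 3934.7 / 303.77 × 0.85 ≈ 11.0 mL/min
CrCl ≈ 11 mL/min → bracket < 15 mL/min → every 48 hours.

every 48 hours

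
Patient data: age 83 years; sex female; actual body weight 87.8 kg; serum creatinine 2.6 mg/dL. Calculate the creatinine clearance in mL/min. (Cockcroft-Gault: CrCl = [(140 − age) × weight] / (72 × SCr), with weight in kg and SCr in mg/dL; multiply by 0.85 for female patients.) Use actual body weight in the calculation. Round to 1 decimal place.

22.7 mL/min

CrCl = (140 − 83) × 87.8 / (72 × 2.6) × 0.85 = 5004.6 / 187.20 × 0.85 ≈ 22.7 mL/min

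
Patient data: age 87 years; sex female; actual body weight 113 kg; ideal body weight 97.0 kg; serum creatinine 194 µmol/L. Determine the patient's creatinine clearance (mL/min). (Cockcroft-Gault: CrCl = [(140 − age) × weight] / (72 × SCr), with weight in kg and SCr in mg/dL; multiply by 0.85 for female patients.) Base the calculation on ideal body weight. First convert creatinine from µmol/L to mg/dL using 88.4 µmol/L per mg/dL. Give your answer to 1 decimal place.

27.7 mL/min

SCr = 194 / 88.4 = 2.195 mg/dL
CrCl = (140 − 87) × 97 / (72 × 2.195) × 0.85 = 5141.0 / 158.04 × 0.85 ≈ 27.7 mL/min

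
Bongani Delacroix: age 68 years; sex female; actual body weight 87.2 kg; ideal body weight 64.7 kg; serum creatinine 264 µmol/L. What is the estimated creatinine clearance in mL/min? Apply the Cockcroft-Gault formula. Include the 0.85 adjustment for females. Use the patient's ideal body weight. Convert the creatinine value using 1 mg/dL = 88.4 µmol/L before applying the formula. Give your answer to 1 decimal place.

18.4 mL/min

SCr = 264 / 88.4 = 2.986 mg/dL
CrCl = (140 − 68) × 64.7 / (72 × 2.986) × 0.85 = 4658.4 / 214.99 × 0.85 ≈ 18.4 mL/min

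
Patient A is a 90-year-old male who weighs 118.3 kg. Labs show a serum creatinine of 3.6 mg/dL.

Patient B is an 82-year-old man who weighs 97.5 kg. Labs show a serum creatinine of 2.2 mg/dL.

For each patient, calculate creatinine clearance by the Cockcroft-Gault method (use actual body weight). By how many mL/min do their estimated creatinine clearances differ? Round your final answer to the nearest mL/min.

13 mL/min

Patient A: CrCl = (140 − 90) × 118.3 / (72 × 3.6) = 5915.0 / 259.20 ≈ 22.8 mL/min
Patient B: CrCl = (140 − 82) × 97.5 / (72 × 2.2) = 5655.0 / 158.40 ≈ 35.7 mL/min
|22.8 − 35.7| = 12.9 mL/min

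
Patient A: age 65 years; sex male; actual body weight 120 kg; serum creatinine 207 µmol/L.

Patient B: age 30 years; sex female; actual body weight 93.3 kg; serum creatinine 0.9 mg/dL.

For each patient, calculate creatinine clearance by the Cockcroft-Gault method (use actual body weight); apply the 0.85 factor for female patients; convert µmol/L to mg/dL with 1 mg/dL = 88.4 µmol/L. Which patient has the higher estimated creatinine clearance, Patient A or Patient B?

Patient B

Patient A: SCr = 207 / 88.4 = 2.342 mg/dL
Patient A: CrCl = (140 − 65) × 120 / (72 × 2.342) = 9000.0 / 168.62 ≈ 53.4 mL/min
Patient B: CrCl = (140 − 30) × 93.3 / (72 × 0.9) × 0.85 = 10263.0 / 64.80 × 0.85 ≈ 134.6 mL/min
53.4 vs 134.6 mL/min → Patient B is higher.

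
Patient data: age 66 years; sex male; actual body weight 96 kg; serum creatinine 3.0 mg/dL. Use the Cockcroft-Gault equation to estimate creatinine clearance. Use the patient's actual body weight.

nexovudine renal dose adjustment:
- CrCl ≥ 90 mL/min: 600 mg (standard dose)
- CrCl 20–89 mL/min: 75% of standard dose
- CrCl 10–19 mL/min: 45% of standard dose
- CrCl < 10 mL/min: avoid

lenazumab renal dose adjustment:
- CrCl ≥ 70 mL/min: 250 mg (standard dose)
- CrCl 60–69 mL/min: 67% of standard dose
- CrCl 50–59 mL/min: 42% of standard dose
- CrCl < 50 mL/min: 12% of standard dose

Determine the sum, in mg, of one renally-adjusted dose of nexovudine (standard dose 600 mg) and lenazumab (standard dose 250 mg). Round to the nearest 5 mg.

480 mg

CrCl = (140 − 66) × 96 / (72 × 3) = 7104.0 / 216.00 ≈ 32.9 mL/min
CrCl ≈ 33 mL/min.
nexovudine: 20–89 mL/min → 75% of 600 mg = 450 mg.
lenazumab: < 50 mL/min → 12% of 250 mg = 30 mg.
Total = 450 + 30 = 480 mg.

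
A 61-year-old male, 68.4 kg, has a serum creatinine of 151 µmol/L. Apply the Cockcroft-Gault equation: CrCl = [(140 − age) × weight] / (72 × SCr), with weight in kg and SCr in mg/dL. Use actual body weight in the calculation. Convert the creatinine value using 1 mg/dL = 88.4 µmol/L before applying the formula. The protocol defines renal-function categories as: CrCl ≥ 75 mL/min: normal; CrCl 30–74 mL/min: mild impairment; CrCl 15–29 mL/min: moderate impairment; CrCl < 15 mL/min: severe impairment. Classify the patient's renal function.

SCr = 151 / 88.4 = 1.708 mg/dL
CrCl = (140 − 61) × 68.4 / (72 × 1.708) = 5403.6 / 122.98 ≈ 43.9 mL/min
44 mL/min falls in the 'mild impairment' range.

mild impairment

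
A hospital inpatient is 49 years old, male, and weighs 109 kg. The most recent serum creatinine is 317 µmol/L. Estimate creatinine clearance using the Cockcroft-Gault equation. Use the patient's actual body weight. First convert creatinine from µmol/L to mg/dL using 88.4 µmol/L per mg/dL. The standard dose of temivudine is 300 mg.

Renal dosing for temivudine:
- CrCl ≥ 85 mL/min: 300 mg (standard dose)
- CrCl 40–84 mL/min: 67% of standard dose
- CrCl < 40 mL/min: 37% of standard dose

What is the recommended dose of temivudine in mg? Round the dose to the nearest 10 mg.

SCr = 317 / 88.4 = 3.586 mg/dL
CrCl = (140 − 49) × 109 / (72 × 3.586) = 9919.0 / 258.19 ≈ 38.4 mL/min
CrCl ≈ 38 mL/min → bracket < 40 mL/min.
37% of 300 mg = 111 mg → 110 mg

110 mg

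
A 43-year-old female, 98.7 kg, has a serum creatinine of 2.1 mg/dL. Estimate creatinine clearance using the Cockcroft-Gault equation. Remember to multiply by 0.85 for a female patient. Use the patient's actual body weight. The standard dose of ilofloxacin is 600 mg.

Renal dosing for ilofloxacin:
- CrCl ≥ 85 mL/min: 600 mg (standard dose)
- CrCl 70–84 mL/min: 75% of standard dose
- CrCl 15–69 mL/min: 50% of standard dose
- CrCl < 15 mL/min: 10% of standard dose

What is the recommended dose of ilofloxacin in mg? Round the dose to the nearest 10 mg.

300 mg

CrCl = (140 − 43) × 98.7 / (72 × 2.1) × 0.85 = 9573.9 / 151.20 × 0.85 ≈ 53.8 mL/min
CrCl ≈ 54 mL/min → bracket 15–69 mL/min.
50% of 600 mg = 300 mg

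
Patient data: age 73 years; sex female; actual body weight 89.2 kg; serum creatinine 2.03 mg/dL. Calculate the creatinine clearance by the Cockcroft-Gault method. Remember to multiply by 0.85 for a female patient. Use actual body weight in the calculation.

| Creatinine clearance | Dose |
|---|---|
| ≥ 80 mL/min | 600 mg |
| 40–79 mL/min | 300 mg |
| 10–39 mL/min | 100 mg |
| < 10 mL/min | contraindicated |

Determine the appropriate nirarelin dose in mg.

CrCl = (140 − 73) × 89.2 / (72 × 2.03) × 0.85 = 5976.4 / 146.16 × 0.85 ≈ 34.8 mL/min
CrCl ≈ 35 mL/min → bracket 10–39 mL/min.
Dose for this bracket: 100 mg.

100 mg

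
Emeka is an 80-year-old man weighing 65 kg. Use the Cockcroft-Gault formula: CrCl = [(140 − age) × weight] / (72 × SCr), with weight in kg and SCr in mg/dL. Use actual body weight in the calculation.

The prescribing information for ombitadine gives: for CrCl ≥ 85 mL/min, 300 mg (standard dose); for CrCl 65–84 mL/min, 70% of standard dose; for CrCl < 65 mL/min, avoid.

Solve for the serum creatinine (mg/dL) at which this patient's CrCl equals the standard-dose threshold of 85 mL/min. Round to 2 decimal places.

Standard dose requires CrCl ≥ 85 mL/min.
Set (140 − 80) × 65 / (72 × SCr) = 85
SCr = (140 − 80) × 65 / (72 × 85) = 0.637 mg/dL

0.64 mg/dL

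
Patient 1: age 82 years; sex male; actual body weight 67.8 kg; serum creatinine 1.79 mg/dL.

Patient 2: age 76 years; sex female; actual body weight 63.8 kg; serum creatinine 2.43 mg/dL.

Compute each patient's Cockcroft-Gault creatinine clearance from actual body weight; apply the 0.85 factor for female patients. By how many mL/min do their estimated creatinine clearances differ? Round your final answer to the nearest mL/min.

Patient 1: CrCl = (140 − 82) × 67.8 / (72 × 1.79) = 3932.4 / 128.88 ≈ 30.5 mL/min
Patient 2: CrCl = (140 − 76) × 63.8 / (72 × 2.43) × 0.85 = 4083.2 / 174.96 × 0.85 ≈ 19.8 mL/min
|30.5 − 19.8| = 10.7 mL/min

11 mL/min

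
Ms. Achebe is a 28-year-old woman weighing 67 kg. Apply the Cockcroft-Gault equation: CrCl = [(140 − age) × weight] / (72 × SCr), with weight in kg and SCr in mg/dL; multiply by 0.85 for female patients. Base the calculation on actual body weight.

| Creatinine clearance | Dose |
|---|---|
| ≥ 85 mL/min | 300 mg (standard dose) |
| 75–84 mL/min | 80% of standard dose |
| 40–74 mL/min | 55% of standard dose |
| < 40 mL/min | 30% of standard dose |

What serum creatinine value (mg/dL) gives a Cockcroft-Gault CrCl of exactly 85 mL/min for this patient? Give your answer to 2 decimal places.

Standard dose requires CrCl ≥ 85 mL/min.
Set (140 − 28) × 67 × 0.85 / (72 × SCr) = 85
SCr = (140 − 28) × 67 × 0.85 / (72 × 85) = 1.042 mg/dL

1.04 mg/dL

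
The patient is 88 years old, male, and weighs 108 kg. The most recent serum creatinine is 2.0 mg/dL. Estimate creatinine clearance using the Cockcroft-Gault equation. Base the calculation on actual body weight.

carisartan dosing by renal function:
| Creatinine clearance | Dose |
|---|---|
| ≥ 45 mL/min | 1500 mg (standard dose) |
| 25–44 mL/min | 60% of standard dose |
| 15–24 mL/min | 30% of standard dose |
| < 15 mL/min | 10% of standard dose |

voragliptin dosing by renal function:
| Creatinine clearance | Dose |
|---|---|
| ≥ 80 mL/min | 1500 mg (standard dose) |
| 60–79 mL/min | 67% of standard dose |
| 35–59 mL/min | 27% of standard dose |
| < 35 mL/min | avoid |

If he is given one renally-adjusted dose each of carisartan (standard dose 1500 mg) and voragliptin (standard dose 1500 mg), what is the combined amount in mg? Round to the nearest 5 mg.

1305 mg

CrCl = (140 − 88) × 108 / (72 × 2) = 5616.0 / 144.00 ≈ 39.0 mL/min
CrCl ≈ 39 mL/min.
carisartan: 25–44 mL/min → 60% of 1500 mg = 900 mg.
voragliptin: 35–59 mL/min → 27% of 1500 mg = 405 mg.
Total = 900 + 405 = 1305 mg.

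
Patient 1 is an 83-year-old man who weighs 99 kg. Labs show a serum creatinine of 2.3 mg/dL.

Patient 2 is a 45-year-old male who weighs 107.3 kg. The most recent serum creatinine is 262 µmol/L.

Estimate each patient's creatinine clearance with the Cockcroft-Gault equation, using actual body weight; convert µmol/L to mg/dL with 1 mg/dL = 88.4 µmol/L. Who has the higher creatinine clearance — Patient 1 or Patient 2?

Patient 1: CrCl = (140 − 83) × 99 / (72 × 2.3) = 5643.0 / 165.60 ≈ 34.1 mL/min
Patient 2: SCr = 262 / 88.4 = 2.964 mg/dL
Patient 2: CrCl = (140 − 45) × 107.3 / (72 × 2.964) = 10193.5 / 213.41 ≈ 47.8 mL/min
34.1 vs 47.8 mL/min → Patient 2 is higher.

Patient 2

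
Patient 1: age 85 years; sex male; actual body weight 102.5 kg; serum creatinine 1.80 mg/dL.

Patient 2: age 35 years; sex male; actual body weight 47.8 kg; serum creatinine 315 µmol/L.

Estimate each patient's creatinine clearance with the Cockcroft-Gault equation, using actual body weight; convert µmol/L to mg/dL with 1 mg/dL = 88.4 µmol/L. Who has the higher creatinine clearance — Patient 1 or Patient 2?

Patient 1

Patient 1: CrCl = (140 − 85) × 102.5 / (72 × 1.8) = 5637.5 / 129.60 ≈ 43.5 mL/min
Patient 2: SCr = 315 / 88.4 = 3.563 mg/dL
Patient 2: CrCl = (140 − 35) × 47.8 / (72 × 3.563) = 5019.0 / 256.54 ≈ 19.6 mL/min
43.5 vs 19.6 mL/min → Patient 1 is higher.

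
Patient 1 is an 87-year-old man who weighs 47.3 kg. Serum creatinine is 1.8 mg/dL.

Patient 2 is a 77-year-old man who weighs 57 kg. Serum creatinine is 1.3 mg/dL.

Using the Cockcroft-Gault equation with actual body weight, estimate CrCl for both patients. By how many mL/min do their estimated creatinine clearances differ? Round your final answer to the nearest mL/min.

19 mL/min

Patient 1: CrCl = (140 − 87) × 47.3 / (72 × 1.8) = 2506.9 / 129.60 ≈ 19.3 mL/min
Patient 2: CrCl = (140 − 77) × 57 / (72 × 1.3) = 3591.0 / 93.60 ≈ 38.4 mL/min
|19.3 − 38.4| = 19.1 mL/min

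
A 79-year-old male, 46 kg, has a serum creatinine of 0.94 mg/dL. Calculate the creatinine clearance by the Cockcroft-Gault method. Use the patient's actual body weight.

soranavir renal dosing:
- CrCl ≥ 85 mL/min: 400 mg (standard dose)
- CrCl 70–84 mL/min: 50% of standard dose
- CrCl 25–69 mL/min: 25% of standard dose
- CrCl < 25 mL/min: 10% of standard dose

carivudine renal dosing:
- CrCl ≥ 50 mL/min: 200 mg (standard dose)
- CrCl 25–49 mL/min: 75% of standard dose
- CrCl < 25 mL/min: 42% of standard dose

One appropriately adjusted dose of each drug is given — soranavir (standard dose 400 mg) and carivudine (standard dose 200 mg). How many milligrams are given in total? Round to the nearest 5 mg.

CrCl = (140 − 79) × 46 / (72 × 0.94) = 2806.0 / 67.68 ≈ 41.5 mL/min
CrCl ≈ 41 mL/min.
soranavir: 25–69 mL/min → 25% of 400 mg = 100 mg.
carivudine: 25–49 mL/min → 75% of 200 mg = 150 mg.
Total = 100 + 150 = 250 mg.

250 mg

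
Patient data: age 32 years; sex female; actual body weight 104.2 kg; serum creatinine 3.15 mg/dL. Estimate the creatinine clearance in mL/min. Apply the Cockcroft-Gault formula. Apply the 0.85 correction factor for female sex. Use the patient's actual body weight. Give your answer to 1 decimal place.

CrCl = (140 − 32) × 104.2 / (72 × 3.15) × 0.85 = 11253.6 / 226.80 × 0.85 ≈ 42.2 mL/min

42.2 mL/min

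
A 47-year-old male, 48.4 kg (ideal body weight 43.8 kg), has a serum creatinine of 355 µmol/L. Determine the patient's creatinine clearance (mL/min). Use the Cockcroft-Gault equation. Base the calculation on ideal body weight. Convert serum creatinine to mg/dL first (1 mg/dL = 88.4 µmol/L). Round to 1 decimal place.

SCr = 355 / 88.4 = 4.016 mg/dL
CrCl = (140 − 47) × 43.8 / (72 × 4.016) = 4073.4 / 289.15 ≈ 14.1 mL/min

14.1 mL/min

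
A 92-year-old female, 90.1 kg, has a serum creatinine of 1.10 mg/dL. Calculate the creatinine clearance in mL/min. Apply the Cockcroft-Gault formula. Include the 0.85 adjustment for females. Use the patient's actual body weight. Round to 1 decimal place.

CrCl = (140 − 92) × 90.1 / (72 × 1.1) × 0.85 = 4324.8 / 79.20 × 0.85 ≈ 46.4 mL/min

46.4 mL/min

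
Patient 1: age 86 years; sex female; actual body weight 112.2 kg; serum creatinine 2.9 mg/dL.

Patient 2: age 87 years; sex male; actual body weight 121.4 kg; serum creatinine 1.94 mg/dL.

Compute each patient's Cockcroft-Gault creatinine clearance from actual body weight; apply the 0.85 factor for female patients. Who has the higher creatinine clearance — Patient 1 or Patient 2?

Patient 2

Patient 1: CrCl = (140 − 86) × 112.2 / (72 × 2.9) × 0.85 = 6058.8 / 208.80 × 0.85 ≈ 24.7 mL/min
Patient 2: CrCl = (140 − 87) × 121.4 / (72 × 1.94) = 6434.2 / 139.68 ≈ 46.1 mL/min
24.7 vs 46.1 mL/min → Patient 2 is higher.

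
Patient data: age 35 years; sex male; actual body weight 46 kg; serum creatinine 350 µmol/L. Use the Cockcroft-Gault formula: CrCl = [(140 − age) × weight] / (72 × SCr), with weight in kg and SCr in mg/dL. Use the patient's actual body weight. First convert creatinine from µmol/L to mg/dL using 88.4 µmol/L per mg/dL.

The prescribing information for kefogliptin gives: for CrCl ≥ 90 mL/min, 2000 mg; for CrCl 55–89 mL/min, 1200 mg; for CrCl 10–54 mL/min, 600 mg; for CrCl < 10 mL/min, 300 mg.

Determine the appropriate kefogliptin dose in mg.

600 mg

SCr = 350 / 88.4 = 3.959 mg/dL
CrCl = (140 − 35) × 46 / (72 × 3.959) = 4830.0 / 285.05 ≈ 16.9 mL/min
CrCl ≈ 17 mL/min → bracket 10–54 mL/min.
Dose for this bracket: 600 mg.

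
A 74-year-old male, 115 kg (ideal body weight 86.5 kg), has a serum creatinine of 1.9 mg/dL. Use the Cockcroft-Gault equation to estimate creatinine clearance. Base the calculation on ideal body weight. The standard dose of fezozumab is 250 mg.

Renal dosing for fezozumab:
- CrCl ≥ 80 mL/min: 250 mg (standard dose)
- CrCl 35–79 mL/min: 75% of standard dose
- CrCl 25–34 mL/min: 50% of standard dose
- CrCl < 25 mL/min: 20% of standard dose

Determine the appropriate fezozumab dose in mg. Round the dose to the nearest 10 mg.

CrCl = (140 − 74) × 86.5 / (72 × 1.9) = 5709.0 / 136.80 ≈ 41.7 mL/min
CrCl ≈ 42 mL/min → bracket 35–79 mL/min.
75% of 250 mg = 187.5 mg → 190 mg

190 mg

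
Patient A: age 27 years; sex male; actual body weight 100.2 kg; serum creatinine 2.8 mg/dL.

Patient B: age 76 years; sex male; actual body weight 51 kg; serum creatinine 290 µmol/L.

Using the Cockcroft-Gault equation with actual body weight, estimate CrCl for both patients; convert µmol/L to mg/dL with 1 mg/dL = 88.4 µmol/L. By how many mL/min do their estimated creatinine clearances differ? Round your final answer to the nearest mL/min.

Patient A: CrCl = (140 − 27) × 100.2 / (72 × 2.8) = 11322.6 / 201.60 ≈ 56.2 mL/min
Patient B: SCr = 290 / 88.4 = 3.281 mg/dL
Patient B: CrCl = (140 − 76) × 51 / (72 × 3.281) = 3264.0 / 236.23 ≈ 13.8 mL/min
|56.2 − 13.8| = 42.4 mL/min

42 mL/min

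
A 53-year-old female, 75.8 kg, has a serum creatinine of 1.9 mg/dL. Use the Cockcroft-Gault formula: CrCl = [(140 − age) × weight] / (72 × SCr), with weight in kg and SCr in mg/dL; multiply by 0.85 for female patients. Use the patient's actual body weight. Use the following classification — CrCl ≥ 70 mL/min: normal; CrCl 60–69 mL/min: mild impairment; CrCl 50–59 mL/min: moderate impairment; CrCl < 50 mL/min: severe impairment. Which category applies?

severe impairment

CrCl = (140 − 53) × 75.8 / (72 × 1.9) × 0.85 = 6594.6 / 136.80 × 0.85 ≈ 41.0 mL/min
41 mL/min falls in the 'severe impairment' range.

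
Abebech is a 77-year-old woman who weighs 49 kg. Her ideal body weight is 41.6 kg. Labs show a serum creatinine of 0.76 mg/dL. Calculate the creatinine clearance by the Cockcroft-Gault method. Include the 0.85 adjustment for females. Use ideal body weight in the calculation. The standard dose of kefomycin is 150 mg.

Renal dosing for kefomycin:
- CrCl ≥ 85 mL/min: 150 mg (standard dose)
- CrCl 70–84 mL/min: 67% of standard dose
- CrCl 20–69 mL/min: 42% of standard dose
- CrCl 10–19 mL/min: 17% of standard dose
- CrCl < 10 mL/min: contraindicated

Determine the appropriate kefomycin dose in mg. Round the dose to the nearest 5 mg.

CrCl = (140 − 77) × 41.6 / (72 × 0.76) × 0.85 = 2620.8 / 54.72 × 0.85 ≈ 40.7 mL/min
CrCl ≈ 41 mL/min → bracket 20–69 mL/min.
42% of 150 mg = 63 mg → 65 mg

65 mg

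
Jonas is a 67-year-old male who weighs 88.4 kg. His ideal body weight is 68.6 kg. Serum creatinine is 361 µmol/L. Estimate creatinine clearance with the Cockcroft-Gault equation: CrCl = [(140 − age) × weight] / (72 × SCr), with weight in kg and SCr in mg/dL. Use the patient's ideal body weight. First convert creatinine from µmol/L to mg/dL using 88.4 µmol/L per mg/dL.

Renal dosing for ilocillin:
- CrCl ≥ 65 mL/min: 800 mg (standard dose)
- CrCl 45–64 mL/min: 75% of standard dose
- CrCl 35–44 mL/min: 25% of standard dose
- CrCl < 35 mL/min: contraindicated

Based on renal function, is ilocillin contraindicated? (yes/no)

SCr = 361 / 88.4 = 4.084 mg/dL
CrCl = (140 − 67) × 68.6 / (72 × 4.084) = 5007.8 / 294.05 ≈ 17.0 mL/min
CrCl ≈ 17 mL/min, which is < 35 mL/min.

yes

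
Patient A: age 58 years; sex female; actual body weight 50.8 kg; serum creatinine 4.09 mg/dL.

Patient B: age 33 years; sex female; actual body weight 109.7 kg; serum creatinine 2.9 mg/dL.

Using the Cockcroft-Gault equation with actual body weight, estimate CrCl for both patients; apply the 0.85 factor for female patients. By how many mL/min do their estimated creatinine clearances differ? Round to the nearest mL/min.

Patient A: CrCl = (140 − 58) × 50.8 / (72 × 4.09) × 0.85 = 4165.6 / 294.48 × 0.85 ≈ 12.0 mL/min
Patient B: CrCl = (140 − 33) × 109.7 / (72 × 2.9) × 0.85 = 11737.9 / 208.80 × 0.85 ≈ 47.8 mL/min
|12.0 − 47.8| = 35.8 mL/min

36 mL/min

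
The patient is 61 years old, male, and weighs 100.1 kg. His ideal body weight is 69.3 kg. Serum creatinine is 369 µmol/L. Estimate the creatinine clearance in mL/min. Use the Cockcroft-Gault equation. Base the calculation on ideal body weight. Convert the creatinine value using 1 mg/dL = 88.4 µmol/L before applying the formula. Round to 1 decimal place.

18.2 mL/min

SCr = 369 / 88.4 = 4.174 mg/dL
CrCl = (140 − 61) × 69.3 / (72 × 4.174) = 5474.7 / 300.53 ≈ 18.2 mL/min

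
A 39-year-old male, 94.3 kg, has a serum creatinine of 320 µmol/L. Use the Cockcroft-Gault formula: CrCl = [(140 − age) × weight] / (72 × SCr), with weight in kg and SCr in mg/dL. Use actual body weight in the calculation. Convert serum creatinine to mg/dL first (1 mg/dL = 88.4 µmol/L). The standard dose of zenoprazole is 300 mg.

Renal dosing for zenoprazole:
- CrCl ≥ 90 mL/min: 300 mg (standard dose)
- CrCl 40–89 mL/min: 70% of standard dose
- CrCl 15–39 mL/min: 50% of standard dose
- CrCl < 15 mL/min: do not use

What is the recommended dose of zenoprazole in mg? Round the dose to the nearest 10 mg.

SCr = 320 / 88.4 = 3.62 mg/dL
CrCl = (140 − 39) × 94.3 / (72 × 3.62) = 9524.3 / 260.64 ≈ 36.5 mL/min
CrCl ≈ 37 mL/min → bracket 15–39 mL/min.
50% of 300 mg = 150 mg

150 mg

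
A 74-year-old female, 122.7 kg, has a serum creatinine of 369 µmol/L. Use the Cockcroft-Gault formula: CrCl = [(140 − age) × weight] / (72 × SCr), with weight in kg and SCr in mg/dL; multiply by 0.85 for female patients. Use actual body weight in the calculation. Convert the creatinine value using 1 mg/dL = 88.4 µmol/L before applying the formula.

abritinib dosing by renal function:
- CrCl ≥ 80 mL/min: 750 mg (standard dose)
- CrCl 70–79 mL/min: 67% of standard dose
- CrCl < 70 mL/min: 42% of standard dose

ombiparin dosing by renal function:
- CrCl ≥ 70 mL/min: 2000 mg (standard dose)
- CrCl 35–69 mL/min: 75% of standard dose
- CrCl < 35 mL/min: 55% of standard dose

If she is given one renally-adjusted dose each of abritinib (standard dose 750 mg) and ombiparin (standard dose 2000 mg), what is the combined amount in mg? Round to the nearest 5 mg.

SCr = 369 / 88.4 = 4.174 mg/dL
CrCl = (140 − 74) × 122.7 / (72 × 4.174) × 0.85 = 8098.2 / 300.53 × 0.85 ≈ 22.9 mL/min
CrCl ≈ 23 mL/min.
abritinib: < 70 mL/min → 42% of 750 mg = 315 mg.
ombiparin: < 35 mL/min → 55% of 2000 mg = 1100 mg.
Total = 315 + 1100 = 1415 mg.

1415 mg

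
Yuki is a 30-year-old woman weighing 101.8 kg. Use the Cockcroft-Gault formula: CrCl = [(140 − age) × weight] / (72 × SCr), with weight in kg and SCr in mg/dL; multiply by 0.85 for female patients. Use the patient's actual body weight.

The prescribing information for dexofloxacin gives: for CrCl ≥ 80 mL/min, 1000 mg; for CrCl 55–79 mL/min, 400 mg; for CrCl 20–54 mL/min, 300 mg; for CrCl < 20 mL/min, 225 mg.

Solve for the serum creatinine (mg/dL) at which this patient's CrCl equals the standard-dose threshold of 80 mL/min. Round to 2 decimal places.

Standard dose requires CrCl ≥ 80 mL/min.
Set (140 − 30) × 101.8 × 0.85 / (72 × SCr) = 80
SCr = (140 − 30) × 101.8 × 0.85 / (72 × 80) = 1.652 mg/dL

1.65 mg/dL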